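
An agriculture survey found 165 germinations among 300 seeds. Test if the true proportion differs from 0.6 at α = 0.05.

p̂ = 0.55, p₀ = 0.6. z = (p̂ - p₀)/√(p₀(1-p₀)/n) = -1.768. Critical: ±1.96. Fail to reject H₀.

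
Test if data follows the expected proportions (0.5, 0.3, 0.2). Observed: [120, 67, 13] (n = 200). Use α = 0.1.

Expected: [100.0, 60.0, 40.0]. χ² = 23.042. df = 2, critical = 4.605. Reject H₀.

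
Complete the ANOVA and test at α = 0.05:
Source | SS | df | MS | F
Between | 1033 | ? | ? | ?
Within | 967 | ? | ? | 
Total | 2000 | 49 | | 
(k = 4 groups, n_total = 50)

df_between = 3, df_within = 46. MS_between = 344.33, MS_within = 21.02. F = 16.38, F_crit ≈ 2.807. Reject H₀.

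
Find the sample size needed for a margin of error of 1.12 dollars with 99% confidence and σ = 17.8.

n = (z*σ/E)² = (2.576×17.8/1.12)² = 1676.1 → n = 1677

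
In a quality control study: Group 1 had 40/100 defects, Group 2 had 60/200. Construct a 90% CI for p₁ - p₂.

p̂₁ = 0.4, p̂₂ = 0.3. Difference = 0.1. CI = (0.003, 0.197)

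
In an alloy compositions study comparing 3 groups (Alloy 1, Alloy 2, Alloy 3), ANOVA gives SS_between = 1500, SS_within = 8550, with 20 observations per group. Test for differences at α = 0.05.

df_between = 2, df_within = 57. F = MS_between/MS_within = 750.0/150.0 = 5.0. F_crit ≈ 3.159. Reject H₀. At least one mean differs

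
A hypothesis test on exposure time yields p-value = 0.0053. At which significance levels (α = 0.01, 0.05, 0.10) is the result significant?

p = 0.0053. Significant at: α = 0.01, 0.05, 0.1.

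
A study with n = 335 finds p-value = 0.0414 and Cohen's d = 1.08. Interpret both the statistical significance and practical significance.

Statistically significant (p = 0.0414 < 0.05). Cohen's d = 1.08 indicates a large effect size. Both statistical and practical significance should be considered.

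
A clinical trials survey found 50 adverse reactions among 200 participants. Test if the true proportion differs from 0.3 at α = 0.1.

p̂ = 0.25, p₀ = 0.3. z = (p̂ - p₀)/√(p₀(1-p₀)/n) = -1.543. Critical: ±1.645. Fail to reject H₀.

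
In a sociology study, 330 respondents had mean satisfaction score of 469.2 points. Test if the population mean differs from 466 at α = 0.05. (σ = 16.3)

z = (x̄ - μ₀)/(σ/√n) = (469.2 - 466)/(16.3/√330) = 3.566. Critical value: ±1.96. Since |3.566| > 1.96, Reject H₀.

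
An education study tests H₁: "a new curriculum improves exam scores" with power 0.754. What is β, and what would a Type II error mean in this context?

β = 1 - power = 1 - 0.754 = 0.246. A Type II error is failing to reject H₀ when H₀ is false (false negative) — here, failing to conclude that a new curriculum improves exam scores when in fact it is true. Consequence: keeping the old curriculum when the new one would have helped students.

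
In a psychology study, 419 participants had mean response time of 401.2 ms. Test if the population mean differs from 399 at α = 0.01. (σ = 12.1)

z = (x̄ - μ₀)/(σ/√n) = (401.2 - 399)/(12.1/√419) = 3.722. Critical value: ±2.576. Since |3.722| > 2.576, Reject H₀.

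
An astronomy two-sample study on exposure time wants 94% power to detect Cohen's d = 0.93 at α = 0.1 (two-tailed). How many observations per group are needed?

z_{α/2} = 1.645, z_β = Φ⁻¹(0.94) = 1.555. For large effect (d = 0.93): n per group = 2(z_{α/2} + z_β)²/d² = 2(1.645 + 1.555)²/0.93² = 23.7 → 24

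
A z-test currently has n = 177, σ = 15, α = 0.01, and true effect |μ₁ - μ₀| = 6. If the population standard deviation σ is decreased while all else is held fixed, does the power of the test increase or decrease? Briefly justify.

Power increases: a smaller σ shrinks the standard error σ/√n, moving the sampling distribution under H₁ further from the critical value.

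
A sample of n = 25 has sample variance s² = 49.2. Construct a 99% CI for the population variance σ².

df = 24. χ²_{0.005} = 45.559, χ²_{0.995} = 9.886. CI for σ² = ((n-1)s²/χ²_{α/2}, (n-1)s²/χ²_{1-α/2}) = (24·49.2/45.559, 24·49.2/9.886) = (25.92, 119.44)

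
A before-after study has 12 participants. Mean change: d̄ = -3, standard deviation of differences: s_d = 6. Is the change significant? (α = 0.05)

t = d̄/(s_d/√n) = -3/(6/√12) = -1.732. df = 11, critical t = ±2.201. Fail to reject H₀.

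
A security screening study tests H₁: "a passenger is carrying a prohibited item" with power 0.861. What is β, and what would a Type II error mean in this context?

β = 1 - power = 1 - 0.861 = 0.139. A Type II error is failing to reject H₀ when H₀ is false (false negative) — here, failing to conclude that a passenger is carrying a prohibited item when in fact it is true. Consequence: letting a prohibited item through — security breach.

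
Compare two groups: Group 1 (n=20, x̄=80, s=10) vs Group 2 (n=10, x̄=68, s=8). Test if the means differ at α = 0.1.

Pooled sp = 9.4. t = 3.295, df = 28. Critical t = ±1.701. Reject H₀.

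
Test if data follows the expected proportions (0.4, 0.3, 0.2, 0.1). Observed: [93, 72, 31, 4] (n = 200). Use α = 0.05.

Expected: [80.0, 60.0, 40.0, 20.0]. χ² = 19.337. df = 3, critical = 7.815. Reject H₀.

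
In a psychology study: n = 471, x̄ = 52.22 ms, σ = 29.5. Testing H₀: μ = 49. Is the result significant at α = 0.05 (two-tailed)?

z = (52.22 - 49)/(29.5/√471) = 2.369. Since |z| > 1.96, significant at α = 0.05.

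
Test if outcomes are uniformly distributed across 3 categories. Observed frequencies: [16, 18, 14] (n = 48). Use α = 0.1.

Expected = 16 each. χ² = Σ(O-E)²/E = 0.5. df = 2, critical value = 4.605. Fail to reject H₀.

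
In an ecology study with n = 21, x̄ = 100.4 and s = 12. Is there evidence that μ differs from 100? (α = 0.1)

t = (x̄ - μ₀)/(s/√n) = (100.4 - 100)/(12/√21) = 0.153. df = 20, critical t = ±1.725. Fail to reject H₀.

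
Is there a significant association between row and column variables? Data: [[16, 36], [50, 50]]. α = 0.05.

χ² = 5.15. df = 1, critical = 3.841. Reject H₀. Variables are dependent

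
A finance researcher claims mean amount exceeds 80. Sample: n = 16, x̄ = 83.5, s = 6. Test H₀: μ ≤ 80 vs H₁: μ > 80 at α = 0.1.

t = (83.5 - 80)/(6/√16) = 2.333, df = 15. Critical t = 1.341. Reject H₀.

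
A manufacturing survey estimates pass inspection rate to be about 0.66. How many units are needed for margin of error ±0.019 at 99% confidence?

n = z²p(1-p)/E² = 2.576²×0.66×0.34/0.019² = 4124.8 → n = 4125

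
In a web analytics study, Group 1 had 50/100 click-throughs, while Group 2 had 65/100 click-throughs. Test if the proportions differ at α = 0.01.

p̂₁ = 0.5, p̂₂ = 0.65, pooled p̂ = 0.575. z = -2.146. Critical: ±2.576. Fail to reject H₀.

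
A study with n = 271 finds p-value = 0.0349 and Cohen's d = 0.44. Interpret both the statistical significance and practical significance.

Statistically significant (p = 0.0349 < 0.05). Cohen's d = 0.44 indicates a small effect size. Both statistical and practical significance should be considered.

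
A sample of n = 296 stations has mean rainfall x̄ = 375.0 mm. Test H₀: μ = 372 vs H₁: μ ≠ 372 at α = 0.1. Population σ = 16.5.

z = (x̄ - μ₀)/(σ/√n) = (375.0 - 372)/(16.5/√296) = 3.128. Critical value: ±1.645. Since |3.128| > 1.645, Reject H₀.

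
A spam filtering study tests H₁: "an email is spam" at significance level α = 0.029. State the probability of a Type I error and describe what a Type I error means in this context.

P(Type I error) = α = 0.029. A Type I error is rejecting H₀ when H₀ is actually true (false positive) — here, concluding that an email is spam when in fact this is not the case. Consequence: a legitimate email is sent to the spam folder and the user misses it.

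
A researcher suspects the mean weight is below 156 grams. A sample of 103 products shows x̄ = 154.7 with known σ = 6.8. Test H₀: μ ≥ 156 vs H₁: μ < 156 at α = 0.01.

z = -1.94. Critical value: -2.33. Fail to reject H₀.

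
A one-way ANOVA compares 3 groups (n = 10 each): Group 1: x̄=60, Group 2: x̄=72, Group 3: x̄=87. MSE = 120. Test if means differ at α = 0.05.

Grand mean = 73.0. SS_between = 3660.0, MS_between = 1830.0. F = 15.25, F_crit ≈ 3.354. Reject H₀.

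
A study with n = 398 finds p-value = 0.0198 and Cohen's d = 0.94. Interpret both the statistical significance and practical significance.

Statistically significant (p = 0.0198 < 0.05). Cohen's d = 0.94 indicates a large effect size. Both statistical and practical significance should be considered.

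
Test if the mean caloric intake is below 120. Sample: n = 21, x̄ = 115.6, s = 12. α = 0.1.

t = (115.6 - 120)/(12/√21) = -1.68, df = 20. Critical t = -1.325. Reject H₀.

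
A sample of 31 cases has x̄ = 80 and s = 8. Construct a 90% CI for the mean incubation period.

CI = x̄ ± t*(s/√n) = 80 ± 1.697(8/√31) = (77.56, 82.44)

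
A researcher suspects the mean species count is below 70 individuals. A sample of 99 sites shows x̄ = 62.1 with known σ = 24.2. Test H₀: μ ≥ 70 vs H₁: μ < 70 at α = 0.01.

z = -3.248. Critical value: -2.33. Reject H₀.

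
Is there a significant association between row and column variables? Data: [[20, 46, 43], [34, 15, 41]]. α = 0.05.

χ² = 17.779. df = 2, critical = 5.991. Reject H₀. Variables are dependent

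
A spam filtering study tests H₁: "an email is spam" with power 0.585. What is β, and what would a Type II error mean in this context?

β = 1 - power = 1 - 0.585 = 0.415. A Type II error is failing to reject H₀ when H₀ is false (false negative) — here, failing to conclude that an email is spam when in fact it is true. Consequence: a spam email lands in the inbox.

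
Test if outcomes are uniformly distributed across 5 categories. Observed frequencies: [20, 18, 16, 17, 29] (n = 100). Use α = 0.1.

Expected = 20 each. χ² = Σ(O-E)²/E = 5.5. df = 4, critical value = 7.779. Fail to reject H₀.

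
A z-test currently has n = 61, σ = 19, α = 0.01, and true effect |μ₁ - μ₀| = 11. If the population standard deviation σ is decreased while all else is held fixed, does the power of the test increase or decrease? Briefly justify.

Power increases: a smaller σ shrinks the standard error σ/√n, moving the sampling distribution under H₁ further from the critical value.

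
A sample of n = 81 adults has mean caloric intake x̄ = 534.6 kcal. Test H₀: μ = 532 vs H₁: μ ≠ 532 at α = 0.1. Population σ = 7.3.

z = (x̄ - μ₀)/(σ/√n) = (534.6 - 532)/(7.3/√81) = 3.205. Critical value: ±1.645. Since |3.205| > 1.645, Reject H₀.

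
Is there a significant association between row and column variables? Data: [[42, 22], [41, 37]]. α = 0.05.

χ² = 2.469. df = 1, critical = 3.841. Fail to reject H₀. No evidence of dependence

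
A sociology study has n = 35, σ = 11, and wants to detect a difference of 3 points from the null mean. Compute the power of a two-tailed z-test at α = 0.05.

SE = σ/√n = 11/√35 = 1.859. Non-centrality λ = d/SE = 3/1.859 = 1.613. Power ≈ Φ(λ - z_{α/2}) = Φ(1.613 - 1.96) = Φ(-0.347) = 0.364.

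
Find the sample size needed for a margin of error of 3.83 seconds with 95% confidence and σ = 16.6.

n = (z*σ/E)² = (1.96×16.6/3.83)² = 72.2 → n = 73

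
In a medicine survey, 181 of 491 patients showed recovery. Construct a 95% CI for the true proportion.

p̂ = 0.369. CI = p̂ ± z*√(p̂(1-p̂)/n) = (0.326, 0.411)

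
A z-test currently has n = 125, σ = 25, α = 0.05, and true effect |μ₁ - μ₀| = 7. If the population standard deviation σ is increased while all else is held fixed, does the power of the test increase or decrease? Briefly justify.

Power decreases: a larger σ inflates the standard error σ/√n, pulling the sampling distribution under H₁ back toward the critical value.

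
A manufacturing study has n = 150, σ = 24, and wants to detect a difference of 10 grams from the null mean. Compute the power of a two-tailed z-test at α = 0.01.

SE = σ/√n = 24/√150 = 1.96. Non-centrality λ = d/SE = 10/1.96 = 5.103. Power ≈ Φ(λ - z_{α/2}) = Φ(5.103 - 2.576) = Φ(2.527) = 0.994.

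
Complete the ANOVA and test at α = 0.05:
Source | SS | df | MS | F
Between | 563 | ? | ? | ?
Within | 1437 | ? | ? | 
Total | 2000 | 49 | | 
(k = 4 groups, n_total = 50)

df_between = 3, df_within = 46. MS_between = 187.67, MS_within = 31.24. F = 6.007, F_crit ≈ 2.807. Reject H₀.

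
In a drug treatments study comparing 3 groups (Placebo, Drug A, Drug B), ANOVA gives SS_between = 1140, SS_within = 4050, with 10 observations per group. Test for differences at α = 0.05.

df_between = 2, df_within = 27. F = MS_between/MS_within = 570.0/150.0 = 3.8. F_crit ≈ 3.354. Reject H₀. At least one mean differs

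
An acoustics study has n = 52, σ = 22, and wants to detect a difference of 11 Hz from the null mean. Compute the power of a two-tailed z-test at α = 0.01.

SE = σ/√n = 22/√52 = 3.051. Non-centrality λ = d/SE = 11/3.051 = 3.606. Power ≈ Φ(λ - z_{α/2}) = Φ(3.606 - 2.576) = Φ(1.03) = 0.848.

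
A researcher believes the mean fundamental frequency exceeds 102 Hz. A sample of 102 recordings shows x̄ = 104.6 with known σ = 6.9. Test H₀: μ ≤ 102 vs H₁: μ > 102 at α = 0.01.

z = 3.806. Critical value: 2.33. Reject H₀.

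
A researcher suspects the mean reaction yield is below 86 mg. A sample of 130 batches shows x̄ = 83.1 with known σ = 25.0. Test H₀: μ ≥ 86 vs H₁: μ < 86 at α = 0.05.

z = -1.323. Critical value: -1.645. Fail to reject H₀.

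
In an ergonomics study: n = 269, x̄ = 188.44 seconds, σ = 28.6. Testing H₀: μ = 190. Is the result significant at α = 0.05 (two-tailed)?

z = (188.44 - 190)/(28.6/√269) = -0.895. Since |z| ≤ 1.96, not significant at α = 0.05.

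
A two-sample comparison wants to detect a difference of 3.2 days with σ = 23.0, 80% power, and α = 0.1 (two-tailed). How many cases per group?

n per group = 2(z_α/2 + z_β)²σ²/d² = 2×(1.645 + 0.84)²×23.0²/3.2² = 638.03 → n = 639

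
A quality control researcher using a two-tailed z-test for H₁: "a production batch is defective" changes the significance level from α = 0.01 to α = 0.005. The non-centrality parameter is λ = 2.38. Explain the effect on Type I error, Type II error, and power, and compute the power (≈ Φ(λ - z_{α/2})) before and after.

Decreasing α from 0.01 to 0.005:
• Type I error rate decreases (α is the Type I rate by definition).
• Critical value moves from z_{α/2} = 2.576 to 2.807, so power = Φ(λ - z_{α/2}) goes from Φ(2.38 - 2.576) = 0.422 to Φ(2.38 - 2.807) = 0.335.
• Type II error rate β = 1 - power therefore increases (0.578 → 0.665).
Appropriate when false positives are costly — here, scrapping a good batch — wasted material and cost for no reason.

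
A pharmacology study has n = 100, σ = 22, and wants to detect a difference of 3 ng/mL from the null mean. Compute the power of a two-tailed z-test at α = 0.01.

SE = σ/√n = 22/√100 = 2.2. Non-centrality λ = d/SE = 3/2.2 = 1.364. Power ≈ Φ(λ - z_{α/2}) = Φ(1.364 - 2.576) = Φ(-1.212) = 0.113.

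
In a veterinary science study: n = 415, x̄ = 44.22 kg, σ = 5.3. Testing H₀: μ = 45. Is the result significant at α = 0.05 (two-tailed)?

z = (44.22 - 45)/(5.3/√415) = -2.998. Since |z| > 1.96, significant at α = 0.05.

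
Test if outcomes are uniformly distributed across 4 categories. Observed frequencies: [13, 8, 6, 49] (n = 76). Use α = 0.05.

Expected = 19 each. χ² = Σ(O-E)²/E = 64.526. df = 3, critical value = 7.815. Reject H₀.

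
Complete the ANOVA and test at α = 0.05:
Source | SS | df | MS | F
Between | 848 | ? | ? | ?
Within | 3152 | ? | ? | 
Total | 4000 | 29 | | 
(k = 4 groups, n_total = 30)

df_between = 3, df_within = 26. MS_between = 282.67, MS_within = 121.23. F = 2.332, F_crit ≈ 2.975. Fail to reject H₀.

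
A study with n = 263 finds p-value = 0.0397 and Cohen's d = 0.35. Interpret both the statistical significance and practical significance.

Statistically significant (p = 0.0397 < 0.05). Cohen's d = 0.35 indicates a small effect size. Both statistical and practical significance should be considered.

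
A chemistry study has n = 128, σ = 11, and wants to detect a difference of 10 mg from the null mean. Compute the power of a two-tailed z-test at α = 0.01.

SE = σ/√n = 11/√128 = 0.972. Non-centrality λ = d/SE = 10/0.972 = 10.285. Power ≈ Φ(λ - z_{α/2}) = Φ(10.285 - 2.576) = Φ(7.709) = 1.0.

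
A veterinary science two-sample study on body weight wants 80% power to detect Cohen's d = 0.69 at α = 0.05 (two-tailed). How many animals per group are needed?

z_{α/2} = 1.96, z_β = Φ⁻¹(0.8) = 0.842. For medium effect (d = 0.69): n per group = 2(z_{α/2} + z_β)²/d² = 2(1.96 + 0.842)²/0.69² = 33.0 → 33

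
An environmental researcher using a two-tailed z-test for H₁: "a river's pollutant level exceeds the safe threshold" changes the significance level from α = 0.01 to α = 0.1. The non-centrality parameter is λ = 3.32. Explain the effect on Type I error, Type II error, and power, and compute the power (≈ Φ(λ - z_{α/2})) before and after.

Increasing α from 0.01 to 0.1:
• Type I error rate increases (α is the Type I rate by definition).
• Critical value moves from z_{α/2} = 2.576 to 1.645, so power = Φ(λ - z_{α/2}) goes from Φ(3.32 - 2.576) = 0.772 to Φ(3.32 - 1.645) = 0.953.
• Type II error rate β = 1 - power therefore decreases (0.228 → 0.047).
Appropriate when false negatives are costly — here, allowing unsafe pollution to continue.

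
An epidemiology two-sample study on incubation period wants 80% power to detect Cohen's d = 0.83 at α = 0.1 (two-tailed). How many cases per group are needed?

z_{α/2} = 1.645, z_β = Φ⁻¹(0.8) = 0.842. For large effect (d = 0.83): n per group = 2(z_{α/2} + z_β)²/d² = 2(1.645 + 0.842)²/0.83² = 18.0 → 18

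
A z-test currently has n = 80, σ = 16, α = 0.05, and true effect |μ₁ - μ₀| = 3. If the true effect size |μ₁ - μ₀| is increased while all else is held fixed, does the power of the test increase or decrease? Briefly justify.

Power increases: a larger true effect increases the non-centrality λ = |μ₁ - μ₀|/(σ/√n).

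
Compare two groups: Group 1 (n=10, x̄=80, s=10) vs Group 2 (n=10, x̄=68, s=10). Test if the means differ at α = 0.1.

Pooled sp = 10.0. t = 2.683, df = 18. Critical t = ±1.734. Reject H₀.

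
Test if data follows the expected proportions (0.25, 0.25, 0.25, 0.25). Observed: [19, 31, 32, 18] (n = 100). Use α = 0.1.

Expected: [25.0, 25.0, 25.0, 25.0]. χ² = 6.8. df = 3, critical = 6.251. Reject H₀.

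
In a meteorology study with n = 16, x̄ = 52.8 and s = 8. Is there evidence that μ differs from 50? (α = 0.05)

t = (x̄ - μ₀)/(s/√n) = (52.8 - 50)/(8/√16) = 1.4. df = 15, critical t = ±2.131. Fail to reject H₀.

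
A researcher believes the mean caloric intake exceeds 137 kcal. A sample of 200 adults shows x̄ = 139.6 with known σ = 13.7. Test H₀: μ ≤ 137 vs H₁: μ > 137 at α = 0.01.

z = 2.684. Critical value: 2.33. Reject H₀.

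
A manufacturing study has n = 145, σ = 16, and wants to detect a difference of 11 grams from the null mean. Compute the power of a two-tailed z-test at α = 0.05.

SE = σ/√n = 16/√145 = 1.329. Non-centrality λ = d/SE = 11/1.329 = 8.279. Power ≈ Φ(λ - z_{α/2}) = Φ(8.279 - 1.96) = Φ(6.319) = 1.0.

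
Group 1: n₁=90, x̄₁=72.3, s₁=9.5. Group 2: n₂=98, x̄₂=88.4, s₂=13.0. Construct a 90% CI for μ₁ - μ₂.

Difference = -16.1. SE = √(9.5²/90 + 13.0²/98) = 1.651. CI = (-18.82, -13.38)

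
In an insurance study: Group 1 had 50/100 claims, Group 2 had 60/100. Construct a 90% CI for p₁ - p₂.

p̂₁ = 0.5, p̂₂ = 0.6. Difference = -0.1. CI = (-0.215, 0.015)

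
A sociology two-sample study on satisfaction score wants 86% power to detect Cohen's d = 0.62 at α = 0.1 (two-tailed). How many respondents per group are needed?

z_{α/2} = 1.645, z_β = Φ⁻¹(0.86) = 1.08. For medium effect (d = 0.62): n per group = 2(z_{α/2} + z_β)²/d² = 2(1.645 + 1.08)²/0.62² = 38.6 → 39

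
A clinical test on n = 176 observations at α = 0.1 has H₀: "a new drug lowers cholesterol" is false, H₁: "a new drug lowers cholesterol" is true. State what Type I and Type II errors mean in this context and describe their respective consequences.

Type I (false positive): concluding that a new drug lowers cholesterol when it is not — approving an ineffective drug — patients take a useless medication and may skip effective alternatives. Type II (false negative): failing to conclude that a new drug lowers cholesterol when it is — shelving an effective drug — patients miss out on a treatment that would have helped. Which is costlier depends on domain priorities and is a judgement call rather than a statistical fact.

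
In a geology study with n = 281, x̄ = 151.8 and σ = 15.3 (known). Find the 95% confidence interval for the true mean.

CI = x̄ ± z*(σ/√n) = 151.8 ± 1.96(15.3/√281) = 151.8 ± 1.79 = (150.01, 153.59)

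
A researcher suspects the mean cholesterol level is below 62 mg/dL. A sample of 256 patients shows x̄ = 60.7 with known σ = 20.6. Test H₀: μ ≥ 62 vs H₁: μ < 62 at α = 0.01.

z = -1.01. Critical value: -2.33. Fail to reject H₀.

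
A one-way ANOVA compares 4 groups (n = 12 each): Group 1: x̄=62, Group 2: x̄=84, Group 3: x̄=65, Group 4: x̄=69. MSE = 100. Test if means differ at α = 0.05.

Grand mean = 70.0. SS_between = 3432.0, MS_between = 1144.0. F = 11.44, F_crit ≈ 2.816. Reject H₀.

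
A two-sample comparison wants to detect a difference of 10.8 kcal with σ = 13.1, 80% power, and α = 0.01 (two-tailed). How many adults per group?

n per group = 2(z_α/2 + z_β)²σ²/d² = 2×(2.576 + 0.84)²×13.1²/10.8² = 34.3 → n = 35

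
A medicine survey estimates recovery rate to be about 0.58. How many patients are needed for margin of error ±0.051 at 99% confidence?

n = z²p(1-p)/E² = 2.576²×0.58×0.42/0.051² = 621.5 → n = 622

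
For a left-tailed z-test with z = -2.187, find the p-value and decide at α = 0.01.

p = P(Z < -2.187) = Φ(-2.187) ≈ 0.0144. Since p ≥ 0.01, fail to reject H₀ (not significant) at α = 0.01.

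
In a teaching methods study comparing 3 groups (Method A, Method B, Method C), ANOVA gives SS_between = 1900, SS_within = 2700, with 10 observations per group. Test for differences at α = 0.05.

df_between = 2, df_within = 27. F = MS_between/MS_within = 950.0/100.0 = 9.5. F_crit ≈ 3.354. Reject H₀. At least one mean differs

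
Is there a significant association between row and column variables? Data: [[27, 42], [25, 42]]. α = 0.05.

χ² = 0.048. df = 1, critical = 3.841. Fail to reject H₀. No evidence of dependence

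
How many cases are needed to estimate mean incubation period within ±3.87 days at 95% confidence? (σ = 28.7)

n = (z*σ/E)² = (1.96×28.7/3.87)² = 211.3 → n = 212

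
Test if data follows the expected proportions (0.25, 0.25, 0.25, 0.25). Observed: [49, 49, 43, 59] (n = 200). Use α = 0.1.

Expected: [50.0, 50.0, 50.0, 50.0]. χ² = 2.64. df = 3, critical = 6.251. Fail to reject H₀.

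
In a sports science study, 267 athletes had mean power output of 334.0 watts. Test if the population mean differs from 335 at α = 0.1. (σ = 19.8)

z = (x̄ - μ₀)/(σ/√n) = (334.0 - 335)/(19.8/√267) = -0.825. Critical value: ±1.645. Since |-0.825| ≤ 1.645, Fail to reject H₀.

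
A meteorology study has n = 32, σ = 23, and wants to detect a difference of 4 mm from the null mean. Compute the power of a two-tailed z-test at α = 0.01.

SE = σ/√n = 23/√32 = 4.066. Non-centrality λ = d/SE = 4/4.066 = 0.984. Power ≈ Φ(λ - z_{α/2}) = Φ(0.984 - 2.576) = Φ(-1.592) = 0.056.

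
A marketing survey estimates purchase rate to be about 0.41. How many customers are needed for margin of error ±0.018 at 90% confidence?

n = z²p(1-p)/E² = 1.645²×0.41×0.59/0.018² = 2020.3 → n = 2021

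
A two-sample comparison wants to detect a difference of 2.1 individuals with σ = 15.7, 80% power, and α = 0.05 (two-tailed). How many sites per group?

n per group = 2(z_α/2 + z_β)²σ²/d² = 2×(1.96 + 0.84)²×15.7²/2.1² = 876.4 → n = 877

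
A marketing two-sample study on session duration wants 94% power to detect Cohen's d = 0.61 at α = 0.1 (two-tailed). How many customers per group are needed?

z_{α/2} = 1.645, z_β = Φ⁻¹(0.94) = 1.555. For medium effect (d = 0.61): n per group = 2(z_{α/2} + z_β)²/d² = 2(1.645 + 1.555)²/0.61² = 55.04 → 56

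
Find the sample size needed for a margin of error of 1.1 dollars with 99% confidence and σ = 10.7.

n = (z*σ/E)² = (2.576×10.7/1.1)² = 627.9 → n = 628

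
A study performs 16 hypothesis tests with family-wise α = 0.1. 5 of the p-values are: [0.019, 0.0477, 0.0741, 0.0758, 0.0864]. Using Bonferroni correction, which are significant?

Bonferroni α = 0.1/16 = 0.00625. None of the given p-values are significant.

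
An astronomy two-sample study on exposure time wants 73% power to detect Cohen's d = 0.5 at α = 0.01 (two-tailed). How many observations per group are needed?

z_{α/2} = 2.576, z_β = Φ⁻¹(0.73) = 0.613. For medium effect (d = 0.5): n per group = 2(z_{α/2} + z_β)²/d² = 2(2.576 + 0.613)²/0.5² = 81.4 → 82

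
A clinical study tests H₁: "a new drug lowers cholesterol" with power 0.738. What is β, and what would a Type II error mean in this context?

β = 1 - power = 1 - 0.738 = 0.262. A Type II error is failing to reject H₀ when H₀ is false (false negative) — here, failing to conclude that a new drug lowers cholesterol when in fact it is true. Consequence: shelving an effective drug — patients miss out on a treatment that would have helped.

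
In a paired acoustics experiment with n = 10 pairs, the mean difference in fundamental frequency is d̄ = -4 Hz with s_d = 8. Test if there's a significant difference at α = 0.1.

t = d̄/(s_d/√n) = -4/(8/√10) = -1.581. df = 9, critical t = ±1.833. Fail to reject H₀.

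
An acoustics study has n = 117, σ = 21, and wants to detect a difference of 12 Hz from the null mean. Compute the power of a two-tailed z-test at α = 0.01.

SE = σ/√n = 21/√117 = 1.941. Non-centrality λ = d/SE = 12/1.941 = 6.181. Power ≈ Φ(λ - z_{α/2}) = Φ(6.181 - 2.576) = Φ(3.605) = 1.0.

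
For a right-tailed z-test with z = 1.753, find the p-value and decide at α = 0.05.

p = P(Z > 1.753) = 1 - Φ(1.753) ≈ 0.0398. Since p < 0.05, reject H₀ (significant) at α = 0.05.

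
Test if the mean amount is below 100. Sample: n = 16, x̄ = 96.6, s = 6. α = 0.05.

t = (96.6 - 100)/(6/√16) = -2.267, df = 15. Critical t = -1.753. Reject H₀.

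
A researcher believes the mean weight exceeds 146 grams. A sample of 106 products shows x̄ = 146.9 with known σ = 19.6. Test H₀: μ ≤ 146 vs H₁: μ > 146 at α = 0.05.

z = 0.473. Critical value: 1.645. Fail to reject H₀.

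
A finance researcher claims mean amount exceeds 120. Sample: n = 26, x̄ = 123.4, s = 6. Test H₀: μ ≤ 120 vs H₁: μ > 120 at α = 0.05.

t = (123.4 - 120)/(6/√26) = 2.889, df = 25. Critical t = 1.708. Reject H₀.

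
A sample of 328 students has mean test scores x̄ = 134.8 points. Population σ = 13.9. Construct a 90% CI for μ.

CI = x̄ ± z*(σ/√n) = 134.8 ± 1.645(13.9/√328) = 134.8 ± 1.26 = (133.54, 136.06)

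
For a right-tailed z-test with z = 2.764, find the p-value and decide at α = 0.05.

p = P(Z > 2.764) = 1 - Φ(2.764) ≈ 0.0029. Since p < 0.05, reject H₀ (significant) at α = 0.05.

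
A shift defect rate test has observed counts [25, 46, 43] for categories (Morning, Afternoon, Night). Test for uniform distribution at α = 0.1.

Expected = 38 each. χ² = Σ(O-E)²/E = 6.789. df = 2, critical value = 4.605. Reject H₀.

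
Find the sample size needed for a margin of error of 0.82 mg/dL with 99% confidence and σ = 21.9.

n = (z*σ/E)² = (2.576×21.9/0.82)² = 4733.2 → n = 4734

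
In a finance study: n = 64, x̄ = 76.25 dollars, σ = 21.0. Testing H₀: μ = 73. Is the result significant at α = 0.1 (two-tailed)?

z = (76.25 - 73)/(21.0/√64) = 1.238. Since |z| ≤ 1.645, not significant at α = 0.1.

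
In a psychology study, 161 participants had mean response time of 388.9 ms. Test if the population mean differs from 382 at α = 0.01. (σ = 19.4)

z = (x̄ - μ₀)/(σ/√n) = (388.9 - 382)/(19.4/√161) = 4.513. Critical value: ±2.576. Since |4.513| > 2.576, Reject H₀.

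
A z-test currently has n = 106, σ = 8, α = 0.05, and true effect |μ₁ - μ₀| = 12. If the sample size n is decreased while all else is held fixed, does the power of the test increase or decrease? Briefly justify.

Power decreases: a smaller n inflates the standard error σ/√n, pulling the sampling distribution under H₁ back toward the critical value.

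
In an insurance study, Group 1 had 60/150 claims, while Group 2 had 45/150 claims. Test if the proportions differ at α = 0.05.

p̂₁ = 0.4, p̂₂ = 0.3, pooled p̂ = 0.35. z = 1.816. Critical: ±1.96. Fail to reject H₀.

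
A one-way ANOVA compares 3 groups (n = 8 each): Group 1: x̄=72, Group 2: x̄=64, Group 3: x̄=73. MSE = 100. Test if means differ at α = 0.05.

Grand mean = 69.67. SS_between = 389.33, MS_between = 194.67. F = 1.947, F_crit ≈ 3.467. Fail to reject H₀.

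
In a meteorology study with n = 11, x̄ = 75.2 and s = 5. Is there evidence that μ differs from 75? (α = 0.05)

t = (x̄ - μ₀)/(s/√n) = (75.2 - 75)/(5/√11) = 0.133. df = 10, critical t = ±2.228. Fail to reject H₀.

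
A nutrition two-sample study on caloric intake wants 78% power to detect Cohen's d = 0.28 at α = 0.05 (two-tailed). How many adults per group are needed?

z_{α/2} = 1.96, z_β = Φ⁻¹(0.78) = 0.772. For small effect (d = 0.28): n per group = 2(z_{α/2} + z_β)²/d² = 2(1.96 + 0.772)²/0.28² = 190.4 → 191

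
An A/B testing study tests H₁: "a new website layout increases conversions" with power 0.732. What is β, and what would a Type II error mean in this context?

β = 1 - power = 1 - 0.732 = 0.268. A Type II error is failing to reject H₀ when H₀ is false (false negative) — here, failing to conclude that a new website layout increases conversions when in fact it is true. Consequence: discarding a layout that would have improved conversions — lost revenue.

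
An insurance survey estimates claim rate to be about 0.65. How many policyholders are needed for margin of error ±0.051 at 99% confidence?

n = z²p(1-p)/E² = 2.576²×0.65×0.35/0.051² = 580.4 → n = 581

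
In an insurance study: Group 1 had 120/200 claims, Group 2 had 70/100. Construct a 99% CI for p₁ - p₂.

p̂₁ = 0.6, p̂₂ = 0.7. Difference = -0.1. CI = (-0.248, 0.048)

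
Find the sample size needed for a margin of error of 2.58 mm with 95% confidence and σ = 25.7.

n = (z*σ/E)² = (1.96×25.7/2.58)² = 381.2 → n = 382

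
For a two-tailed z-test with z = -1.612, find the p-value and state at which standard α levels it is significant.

p = 2·P(Z > |-1.612|) = 2·(1 - Φ(1.612)) ≈ 0.107. Not significant at any standard level.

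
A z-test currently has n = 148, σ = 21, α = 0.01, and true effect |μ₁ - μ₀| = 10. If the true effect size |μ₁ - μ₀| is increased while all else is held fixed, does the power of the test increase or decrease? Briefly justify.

Power increases: a larger true effect increases the non-centrality λ = |μ₁ - μ₀|/(σ/√n).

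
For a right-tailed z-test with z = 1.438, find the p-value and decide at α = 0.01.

p = P(Z > 1.438) = 1 - Φ(1.438) ≈ 0.0752. Since p ≥ 0.01, fail to reject H₀ (not significant) at α = 0.01.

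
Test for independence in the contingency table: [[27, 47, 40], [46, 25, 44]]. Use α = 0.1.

χ² = 11.854. df = 2, critical = 4.605. Reject H₀. Variables are dependent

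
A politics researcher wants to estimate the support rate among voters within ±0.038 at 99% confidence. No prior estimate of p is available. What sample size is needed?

Conservative approach: use p = 0.5 (maximizes p(1-p) = 0.25). n = z²(0.25)/E² = 2.576²×0.25/0.038² = 1148.9 → n = 1149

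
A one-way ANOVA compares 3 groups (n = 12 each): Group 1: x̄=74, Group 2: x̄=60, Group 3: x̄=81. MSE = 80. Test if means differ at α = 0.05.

Grand mean = 71.67. SS_between = 2744.0, MS_between = 1372.0. F = 17.15, F_crit ≈ 3.285. Reject H₀.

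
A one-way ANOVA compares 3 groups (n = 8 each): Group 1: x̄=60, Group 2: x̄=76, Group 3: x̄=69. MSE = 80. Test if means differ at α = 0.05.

Grand mean = 68.33. SS_between = 1029.33, MS_between = 514.67. F = 6.433, F_crit ≈ 3.467. Reject H₀.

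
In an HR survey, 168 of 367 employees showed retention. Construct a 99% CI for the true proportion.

p̂ = 0.458. CI = p̂ ± z*√(p̂(1-p̂)/n) = (0.391, 0.525)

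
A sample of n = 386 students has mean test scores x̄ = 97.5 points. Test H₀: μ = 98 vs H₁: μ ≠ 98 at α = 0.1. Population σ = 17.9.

z = (x̄ - μ₀)/(σ/√n) = (97.5 - 98)/(17.9/√386) = -0.549. Critical value: ±1.645. Since |-0.549| ≤ 1.645, Fail to reject H₀.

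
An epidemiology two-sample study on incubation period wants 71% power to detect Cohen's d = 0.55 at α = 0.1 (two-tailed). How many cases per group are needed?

z_{α/2} = 1.645, z_β = Φ⁻¹(0.71) = 0.553. For medium effect (d = 0.55): n per group = 2(z_{α/2} + z_β)²/d² = 2(1.645 + 0.553)²/0.55² = 31.9 → 32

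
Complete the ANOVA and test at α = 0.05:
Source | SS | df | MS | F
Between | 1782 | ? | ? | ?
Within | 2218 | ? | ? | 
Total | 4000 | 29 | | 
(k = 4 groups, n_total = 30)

df_between = 3, df_within = 26. MS_between = 594.0, MS_within = 85.31. F = 6.963, F_crit ≈ 2.975. Reject H₀.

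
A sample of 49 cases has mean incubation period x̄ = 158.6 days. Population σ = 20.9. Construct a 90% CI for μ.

CI = x̄ ± z*(σ/√n) = 158.6 ± 1.645(20.9/√49) = 158.6 ± 4.91 = (153.69, 163.51)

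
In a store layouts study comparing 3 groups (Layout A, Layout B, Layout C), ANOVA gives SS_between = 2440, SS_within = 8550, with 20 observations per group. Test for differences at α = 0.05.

df_between = 2, df_within = 57. F = MS_between/MS_within = 1220.0/150.0 = 8.133. F_crit ≈ 3.159. Reject H₀. At least one mean differs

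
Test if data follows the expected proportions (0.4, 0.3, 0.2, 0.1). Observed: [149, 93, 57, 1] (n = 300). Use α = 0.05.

Expected: [120.0, 90.0, 60.0, 30.0]. χ² = 35.292. df = 3, critical = 7.815. Reject H₀.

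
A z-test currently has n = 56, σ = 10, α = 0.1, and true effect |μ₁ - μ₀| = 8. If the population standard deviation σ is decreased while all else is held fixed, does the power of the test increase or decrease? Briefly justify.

Power increases: a smaller σ shrinks the standard error σ/√n, moving the sampling distribution under H₁ further from the critical value.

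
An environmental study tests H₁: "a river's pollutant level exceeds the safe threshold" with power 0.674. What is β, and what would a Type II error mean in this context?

β = 1 - power = 1 - 0.674 = 0.326. A Type II error is failing to reject H₀ when H₀ is false (false negative) — here, failing to conclude that a river's pollutant level exceeds the safe threshold when in fact it is true. Consequence: allowing unsafe pollution to continue.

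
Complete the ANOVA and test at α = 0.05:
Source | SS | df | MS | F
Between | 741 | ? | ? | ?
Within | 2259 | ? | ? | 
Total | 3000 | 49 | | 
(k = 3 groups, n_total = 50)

df_between = 2, df_within = 47. MS_between = 370.5, MS_within = 48.06. F = 7.708, F_crit ≈ 3.195. Reject H₀.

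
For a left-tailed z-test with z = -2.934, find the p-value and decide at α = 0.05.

p = P(Z < -2.934) = Φ(-2.934) ≈ 0.0017. Since p < 0.05, reject H₀ (significant) at α = 0.05.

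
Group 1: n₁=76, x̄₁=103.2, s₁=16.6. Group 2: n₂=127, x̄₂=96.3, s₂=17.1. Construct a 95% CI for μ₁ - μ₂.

Difference = 6.9. SE = √(16.6²/76 + 17.1²/127) = 2.435. CI = (2.13, 11.67)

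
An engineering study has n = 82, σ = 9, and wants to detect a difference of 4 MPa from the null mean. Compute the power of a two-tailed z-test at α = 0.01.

SE = σ/√n = 9/√82 = 0.994. Non-centrality λ = d/SE = 4/0.994 = 4.025. Power ≈ Φ(λ - z_{α/2}) = Φ(4.025 - 2.576) = Φ(1.449) = 0.926.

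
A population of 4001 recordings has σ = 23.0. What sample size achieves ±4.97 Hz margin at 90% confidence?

Without FPC: n₀ = (1.645×23.0/4.97)² = 57.953. With FPC: n = n₀N/(n₀+N-1) = 57.1 → n = 58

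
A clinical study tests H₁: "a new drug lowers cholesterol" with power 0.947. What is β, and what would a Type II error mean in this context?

β = 1 - power = 1 - 0.947 = 0.053. A Type II error is failing to reject H₀ when H₀ is false (false negative) — here, failing to conclude that a new drug lowers cholesterol when in fact it is true. Consequence: shelving an effective drug — patients miss out on a treatment that would have helped.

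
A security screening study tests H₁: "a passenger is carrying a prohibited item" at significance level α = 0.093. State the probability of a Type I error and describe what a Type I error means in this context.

P(Type I error) = α = 0.093. A Type I error is rejecting H₀ when H₀ is actually true (false positive) — here, concluding that a passenger is carrying a prohibited item when in fact this is not the case. Consequence: detaining an innocent passenger — delay and inconvenience.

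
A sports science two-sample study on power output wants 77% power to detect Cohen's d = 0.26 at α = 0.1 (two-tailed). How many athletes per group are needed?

z_{α/2} = 1.645, z_β = Φ⁻¹(0.77) = 0.739. For small effect (d = 0.26): n per group = 2(z_{α/2} + z_β)²/d² = 2(1.645 + 0.739)²/0.26² = 168.1 → 169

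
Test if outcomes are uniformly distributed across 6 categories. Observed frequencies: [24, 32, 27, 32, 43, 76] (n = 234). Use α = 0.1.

Expected = 39 each. χ² = Σ(O-E)²/E = 47.487. df = 5, critical value = 9.236. Reject H₀.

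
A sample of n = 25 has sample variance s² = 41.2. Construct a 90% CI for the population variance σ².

df = 24. χ²_{0.05} = 36.415, χ²_{0.95} = 13.848. CI for σ² = ((n-1)s²/χ²_{α/2}, (n-1)s²/χ²_{1-α/2}) = (24·41.2/36.415, 24·41.2/13.848) = (27.15, 71.4)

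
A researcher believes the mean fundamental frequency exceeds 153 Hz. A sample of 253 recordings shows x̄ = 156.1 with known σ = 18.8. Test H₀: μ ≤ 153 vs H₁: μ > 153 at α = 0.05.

z = 2.623. Critical value: 1.645. Reject H₀.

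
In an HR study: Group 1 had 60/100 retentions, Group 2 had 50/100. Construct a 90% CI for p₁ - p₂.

p̂₁ = 0.6, p̂₂ = 0.5. Difference = 0.1. CI = (-0.015, 0.215)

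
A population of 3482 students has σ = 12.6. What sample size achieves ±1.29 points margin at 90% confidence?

Without FPC: n₀ = (1.645×12.6/1.29)² = 258.163. With FPC: n = n₀N/(n₀+N-1) = 240.4 → n = 241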